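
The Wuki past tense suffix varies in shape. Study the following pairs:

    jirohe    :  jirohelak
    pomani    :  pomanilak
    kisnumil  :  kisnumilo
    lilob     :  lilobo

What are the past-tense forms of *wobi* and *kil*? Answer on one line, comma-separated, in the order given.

wobilak, kilo

Looking at the final sound of each stem: -o when the stem ends in a consonant (*kisnumil*, *lilob*); -lak when the stem ends in a vowel (*jirohe*, *pomani*).
*wobi*: final sound = /i/, a vowel → -lak → *wobilak*.
Since the final sound of *kil* is /l/ (a consonant), it takes -o, giving *kilo*.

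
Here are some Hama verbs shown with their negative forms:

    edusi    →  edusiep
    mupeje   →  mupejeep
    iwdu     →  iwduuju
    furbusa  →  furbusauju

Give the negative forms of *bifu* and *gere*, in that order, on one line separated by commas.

bifuuju, gereep

The pattern is front/back vowel harmony: -ep when the last vowel of the stem is a front vowel (*edusi*, *mupeje*); -uju when the last vowel of the stem is a back vowel (*iwdu*, *furbusa*).
Since the last vowel of *bifu* is /u/ (a back vowel), it takes -uju, giving *bifuuju*.
The last vowel of *gere* is /e/, which is a front vowel, so the suffix is -ep, giving *gereep*.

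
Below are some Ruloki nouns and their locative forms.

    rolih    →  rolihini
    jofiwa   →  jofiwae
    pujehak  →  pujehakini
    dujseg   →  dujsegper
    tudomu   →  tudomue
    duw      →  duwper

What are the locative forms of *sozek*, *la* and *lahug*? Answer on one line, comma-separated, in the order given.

The pattern is voicing of the final sound: -ini when the stem ends in a voiceless consonant (*rolih*, *pujehak*); -per when the stem ends in a voiced consonant (*dujseg*, *duw*); -e when the stem ends in a vowel (*jofiwa*, *tudomu*).
Since the final sound of *sozek* is /k/ (a voiceless consonant), it takes -ini, giving *sozekini*.
*la*: final sound = /a/, a vowel → -e → *lae*.
Since the final sound of *lahug* is /g/ (a voiced consonant), it takes -per, giving *lahugper*.

sozekini, lae, lahugper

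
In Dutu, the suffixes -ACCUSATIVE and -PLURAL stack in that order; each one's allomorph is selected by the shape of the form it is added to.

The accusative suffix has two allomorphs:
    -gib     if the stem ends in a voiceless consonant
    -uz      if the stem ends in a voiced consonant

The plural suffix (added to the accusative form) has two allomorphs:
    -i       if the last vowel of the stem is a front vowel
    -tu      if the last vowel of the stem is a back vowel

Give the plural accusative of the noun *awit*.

*awit* — final consonant /t/ (voiceless) → -gib → *awitgib*.
The accusative form *awitgib*: last vowel = /i/, a front vowel → -i → *awitgibi*.

awitgibi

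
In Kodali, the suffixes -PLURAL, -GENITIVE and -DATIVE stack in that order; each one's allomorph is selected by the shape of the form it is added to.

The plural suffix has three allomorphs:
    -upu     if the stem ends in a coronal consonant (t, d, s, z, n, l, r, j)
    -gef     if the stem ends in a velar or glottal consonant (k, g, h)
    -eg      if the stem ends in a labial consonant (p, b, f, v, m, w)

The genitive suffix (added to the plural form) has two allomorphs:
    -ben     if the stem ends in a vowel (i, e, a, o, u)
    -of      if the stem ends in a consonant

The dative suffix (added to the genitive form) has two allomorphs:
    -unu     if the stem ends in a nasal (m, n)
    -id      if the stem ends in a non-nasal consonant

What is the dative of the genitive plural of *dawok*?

dawokgefofid

The final consonant of *dawok* is /k/, which is velar/glottal, so the plural suffix is -gef, giving *dawokgef*.
The final sound of the plural form *dawokgef* is /f/, which is a consonant, so the genitive suffix is -of, giving *dawokgefof*.
The genitive form *dawokgefof* — final consonant /f/ (non-nasal) → -id → *dawokgefofid*.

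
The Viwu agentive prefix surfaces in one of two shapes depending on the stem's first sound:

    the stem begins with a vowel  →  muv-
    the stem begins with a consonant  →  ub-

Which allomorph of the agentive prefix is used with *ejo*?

*ejo* — first sound /e/ (a vowel) → muv-.

muv-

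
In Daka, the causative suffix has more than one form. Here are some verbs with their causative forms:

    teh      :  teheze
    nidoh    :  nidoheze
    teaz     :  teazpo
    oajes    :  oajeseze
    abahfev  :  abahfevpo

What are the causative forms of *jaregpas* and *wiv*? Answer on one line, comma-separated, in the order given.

Looking at the final consonant of each stem: -eze when the stem ends in a voiceless consonant (*teh*, *nidoh*, *oajes*); -po when the stem ends in a voiced consonant (*teaz*, *abahfev*).
Since the final consonant of *jaregpas* is /s/ (voiceless), it takes -eze, giving *jaregpaseze*.
*wiv* — final consonant /v/ (voiced) → -po → *wivpo*.

jaregpaseze, wivpo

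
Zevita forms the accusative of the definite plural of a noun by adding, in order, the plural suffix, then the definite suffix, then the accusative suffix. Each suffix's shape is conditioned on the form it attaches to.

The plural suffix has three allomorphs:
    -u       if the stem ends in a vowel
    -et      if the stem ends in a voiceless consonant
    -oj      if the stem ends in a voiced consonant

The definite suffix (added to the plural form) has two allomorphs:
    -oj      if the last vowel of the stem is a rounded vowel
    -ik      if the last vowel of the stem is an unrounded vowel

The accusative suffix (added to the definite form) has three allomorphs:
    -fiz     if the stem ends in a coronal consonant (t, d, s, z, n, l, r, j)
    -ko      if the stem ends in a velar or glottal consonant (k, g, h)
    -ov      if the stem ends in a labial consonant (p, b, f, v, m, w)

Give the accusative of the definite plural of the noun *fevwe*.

fevweuojfiz

The final sound of *fevwe* is /e/, which is a vowel, so the plural suffix is -u, giving *fevweu*.
The plural form *fevweu* — last vowel /u/ (a rounded vowel) → -oj → *fevweuoj*.
The definite form *fevweuoj*: final consonant = /j/, coronal → -fiz → *fevweuojfiz*.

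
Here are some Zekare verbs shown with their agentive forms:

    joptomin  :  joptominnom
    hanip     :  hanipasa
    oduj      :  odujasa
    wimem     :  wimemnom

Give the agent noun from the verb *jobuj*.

jobujasa

The alternation tracks the final consonant of the stem — -nom when the stem ends in a nasal (*joptomin*, *wimem*); -asa when the stem ends in a non-nasal consonant (*hanip*, *oduj*).
The final consonant of *jobuj* is /j/, which is non-nasal, so the suffix is -asa, giving *jobujasa*.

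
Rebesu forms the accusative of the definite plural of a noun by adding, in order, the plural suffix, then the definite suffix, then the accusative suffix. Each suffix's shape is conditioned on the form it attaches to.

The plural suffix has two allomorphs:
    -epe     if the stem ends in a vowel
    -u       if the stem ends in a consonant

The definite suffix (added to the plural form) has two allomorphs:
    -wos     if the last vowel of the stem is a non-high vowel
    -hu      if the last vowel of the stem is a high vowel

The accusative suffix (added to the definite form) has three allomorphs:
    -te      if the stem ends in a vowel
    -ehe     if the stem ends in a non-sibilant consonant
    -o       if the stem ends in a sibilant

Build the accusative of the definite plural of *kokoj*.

kokojuhute

The final sound of *kokoj* is /j/, which is a consonant, so the plural suffix is -u, giving *kokoju*.
The plural form *kokoju* — last vowel /u/ (a high vowel) → -hu → *kokojuhu*.
The definite form *kokojuhu*: final sound = /u/, a vowel → -te → *kokojuhute*.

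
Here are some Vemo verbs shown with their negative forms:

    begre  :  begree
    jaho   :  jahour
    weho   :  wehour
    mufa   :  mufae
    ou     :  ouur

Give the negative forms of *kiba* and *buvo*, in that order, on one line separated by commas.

kibae, buvour

Looking at the last vowel of each stem: -ur when the last vowel of the stem is a rounded vowel (*jaho*, *weho*, *ou*); -e when the last vowel of the stem is an unrounded vowel (*begre*, *mufa*).
*kiba*: last vowel = /a/, an unrounded vowel → -e → *kibae*.
*buvo*: last vowel = /o/, a rounded vowel → -ur → *buvour*.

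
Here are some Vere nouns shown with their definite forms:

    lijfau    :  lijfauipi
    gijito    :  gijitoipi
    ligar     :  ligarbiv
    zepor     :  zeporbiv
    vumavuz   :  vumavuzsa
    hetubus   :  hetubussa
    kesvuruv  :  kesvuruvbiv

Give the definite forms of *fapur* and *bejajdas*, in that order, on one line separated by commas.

fapurbiv, bejajdassa

The pattern is sibilance of the final sound: -sa when the stem ends in a sibilant (*vumavuz*, *hetubus*); -biv when the stem ends in a non-sibilant consonant (*ligar*, *zepor*, *kesvuruv*); -ipi when the stem ends in a vowel (*lijfau*, *gijito*).
Since the final sound of *fapur* is /r/ (a non-sibilant consonant), it takes -biv, giving *fapurbiv*.
The final sound of *bejajdas* is /s/, which is a sibilant, so the suffix is -sa, giving *bejajdassa*.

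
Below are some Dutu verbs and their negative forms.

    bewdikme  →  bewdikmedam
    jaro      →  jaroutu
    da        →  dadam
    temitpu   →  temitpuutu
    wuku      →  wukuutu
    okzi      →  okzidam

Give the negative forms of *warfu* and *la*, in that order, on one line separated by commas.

The pattern is rounding harmony: -utu when the last vowel of the stem is a rounded vowel (*jaro*, *temitpu*, *wuku*); -dam when the last vowel of the stem is an unrounded vowel (*bewdikme*, *da*, *okzi*).
The last vowel of *warfu* is /u/, which is a rounded vowel, so the suffix is -utu, giving *warfuutu*.
*la* — last vowel /a/ (an unrounded vowel) → -dam → *ladam*.

warfuutu, ladam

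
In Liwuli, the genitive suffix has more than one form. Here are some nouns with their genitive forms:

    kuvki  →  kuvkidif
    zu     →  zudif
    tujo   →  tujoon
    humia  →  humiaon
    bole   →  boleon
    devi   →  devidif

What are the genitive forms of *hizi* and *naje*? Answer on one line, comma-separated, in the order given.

hizidif, najeon

Looking at the last vowel of each stem: -dif when the last vowel of the stem is a high vowel (*kuvki*, *zu*, *devi*); -on when the last vowel of the stem is a non-high vowel (*tujo*, *humia*, *bole*).
Since the last vowel of *hizi* is /i/ (a high vowel), it takes -dif, giving *hizidif*.
*naje* — last vowel /e/ (a non-high vowel) → -on → *najeon*.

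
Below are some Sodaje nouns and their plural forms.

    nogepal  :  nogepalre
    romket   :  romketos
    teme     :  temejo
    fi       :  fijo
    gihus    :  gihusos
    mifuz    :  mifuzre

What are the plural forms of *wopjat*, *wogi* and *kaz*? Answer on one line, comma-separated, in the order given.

wopjatos, wogijo, kazre

Looking at the final sound of each stem: -os when the stem ends in a voiceless consonant (*romket*, *gihus*); -re when the stem ends in a voiced consonant (*nogepal*, *mifuz*); -jo when the stem ends in a vowel (*teme*, *fi*).
Since the final sound of *wopjat* is /t/ (a voiceless consonant), it takes -os, giving *wopjatos*.
*wogi* — final sound /i/ (a vowel) → -jo → *wogijo*.
Since the final sound of *kaz* is /z/ (a voiced consonant), it takes -re, giving *kazre*.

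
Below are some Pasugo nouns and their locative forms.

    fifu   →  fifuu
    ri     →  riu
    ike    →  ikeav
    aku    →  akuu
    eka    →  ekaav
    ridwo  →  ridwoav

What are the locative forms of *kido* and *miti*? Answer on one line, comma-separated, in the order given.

The alternation tracks the last vowel of the stem — -u when the last vowel of the stem is a high vowel (*fifu*, *ri*, *aku*); -av when the last vowel of the stem is a non-high vowel (*ike*, *eka*, *ridwo*).
Since the last vowel of *kido* is /o/ (a non-high vowel), it takes -av, giving *kidoav*.
*miti*: last vowel = /i/, a high vowel → -u → *mitiu*.

kidoav, mitiu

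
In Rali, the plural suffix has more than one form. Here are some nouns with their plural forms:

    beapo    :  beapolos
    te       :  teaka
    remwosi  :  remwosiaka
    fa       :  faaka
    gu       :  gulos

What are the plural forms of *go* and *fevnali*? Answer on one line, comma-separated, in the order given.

golos, fevnaliaka

The suffix is conditioned by the last vowel: -los when the last vowel of the stem is a rounded vowel (*beapo*, *gu*); -aka when the last vowel of the stem is an unrounded vowel (*te*, *remwosi*, *fa*).
*go*: last vowel = /o/, a rounded vowel → -los → *golos*.
Since the last vowel of *fevnali* is /i/ (an unrounded vowel), it takes -aka, giving *fevnaliaka*.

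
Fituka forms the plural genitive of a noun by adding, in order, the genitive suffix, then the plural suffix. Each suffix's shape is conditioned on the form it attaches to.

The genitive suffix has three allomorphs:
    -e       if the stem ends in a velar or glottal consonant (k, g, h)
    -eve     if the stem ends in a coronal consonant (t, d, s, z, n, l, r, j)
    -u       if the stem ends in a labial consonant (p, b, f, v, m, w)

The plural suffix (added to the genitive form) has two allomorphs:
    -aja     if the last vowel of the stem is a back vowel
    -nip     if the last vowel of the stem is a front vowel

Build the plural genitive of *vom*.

The final consonant of *vom* is /m/, which is labial, so the genitive suffix is -u, giving *vomu*.
The genitive form *vomu*: last vowel = /u/, a back vowel → -aja → *vomuaja*.

vomuaja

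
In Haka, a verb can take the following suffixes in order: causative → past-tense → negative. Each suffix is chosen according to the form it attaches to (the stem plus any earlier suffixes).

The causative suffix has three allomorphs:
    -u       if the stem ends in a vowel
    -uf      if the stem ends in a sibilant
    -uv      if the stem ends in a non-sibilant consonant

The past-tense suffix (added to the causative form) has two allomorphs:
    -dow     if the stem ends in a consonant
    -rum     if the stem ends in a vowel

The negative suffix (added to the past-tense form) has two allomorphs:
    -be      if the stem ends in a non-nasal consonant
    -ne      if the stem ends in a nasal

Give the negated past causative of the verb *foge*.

The final sound of *foge* is /e/, which is a vowel, so the causative suffix is -u, giving *fogeu*.
The causative form *fogeu* — final sound /u/ (a vowel) → -rum → *fogeurum*.
Since the final consonant of the past-tense form *fogeurum* is /m/ (a nasal), it takes -ne, giving *fogeurumne*.

fogeurumne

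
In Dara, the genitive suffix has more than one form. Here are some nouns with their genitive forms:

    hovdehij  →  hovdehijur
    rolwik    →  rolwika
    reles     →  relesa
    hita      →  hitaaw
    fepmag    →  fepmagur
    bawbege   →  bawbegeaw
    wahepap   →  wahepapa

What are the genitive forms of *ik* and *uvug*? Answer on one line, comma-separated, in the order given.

Looking at the final sound of each stem: -a when the stem ends in a voiceless consonant (*rolwik*, *reles*, *wahepap*); -ur when the stem ends in a voiced consonant (*hovdehij*, *fepmag*); -aw when the stem ends in a vowel (*hita*, *bawbege*).
*ik* — final sound /k/ (a voiceless consonant) → -a → *ika*.
*uvug* — final sound /g/ (a voiced consonant) → -ur → *uvugur*.

ika, uvugur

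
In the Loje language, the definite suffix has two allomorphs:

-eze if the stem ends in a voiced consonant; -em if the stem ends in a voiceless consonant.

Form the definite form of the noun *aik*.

aikem

The final consonant of *aik* is /k/, which is voiceless, so the suffix is -em, giving *aikem*.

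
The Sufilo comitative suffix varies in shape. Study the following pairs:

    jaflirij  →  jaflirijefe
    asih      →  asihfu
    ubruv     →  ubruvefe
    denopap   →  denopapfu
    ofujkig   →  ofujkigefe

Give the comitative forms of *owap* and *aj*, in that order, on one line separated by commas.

owapfu, ajefe

The alternation tracks the final consonant of the stem — -fu when the stem ends in a voiceless consonant (*asih*, *denopap*); -efe when the stem ends in a voiced consonant (*jaflirij*, *ubruv*, *ofujkig*).
Since the final consonant of *owap* is /p/ (voiceless), it takes -fu, giving *owapfu*.
The final consonant of *aj* is /j/, which is voiced, so the suffix is -efe, giving *ajefe*.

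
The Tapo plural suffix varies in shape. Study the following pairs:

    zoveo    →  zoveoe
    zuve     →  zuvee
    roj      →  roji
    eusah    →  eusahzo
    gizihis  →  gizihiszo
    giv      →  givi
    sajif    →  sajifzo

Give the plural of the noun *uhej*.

uheji

The suffix is conditioned by the final sound: -zo when the stem ends in a voiceless consonant (*eusah*, *gizihis*, *sajif*); -i when the stem ends in a voiced consonant (*roj*, *giv*); -e when the stem ends in a vowel (*zoveo*, *zuve*).
*uhej* — final sound /j/ (a voiced consonant) → -i → *uheji*.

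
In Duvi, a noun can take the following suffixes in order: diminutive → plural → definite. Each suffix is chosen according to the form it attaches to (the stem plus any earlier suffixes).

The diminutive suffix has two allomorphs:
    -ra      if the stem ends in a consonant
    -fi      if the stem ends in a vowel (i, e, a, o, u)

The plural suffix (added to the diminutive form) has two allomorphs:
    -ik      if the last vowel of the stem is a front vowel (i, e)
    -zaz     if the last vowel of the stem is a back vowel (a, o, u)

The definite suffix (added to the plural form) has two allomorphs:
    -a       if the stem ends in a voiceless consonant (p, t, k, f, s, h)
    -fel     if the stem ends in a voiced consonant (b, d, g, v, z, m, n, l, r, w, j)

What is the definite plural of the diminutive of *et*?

Since the final sound of *et* is /t/ (a consonant), it takes -ra, giving *etra*.
The last vowel of the diminutive form *etra* is /a/, which is a back vowel, so the plural suffix is -zaz, giving *etrazaz*.
Since the final consonant of the plural form *etrazaz* is /z/ (voiced), it takes -fel, giving *etrazazfel*.

etrazazfel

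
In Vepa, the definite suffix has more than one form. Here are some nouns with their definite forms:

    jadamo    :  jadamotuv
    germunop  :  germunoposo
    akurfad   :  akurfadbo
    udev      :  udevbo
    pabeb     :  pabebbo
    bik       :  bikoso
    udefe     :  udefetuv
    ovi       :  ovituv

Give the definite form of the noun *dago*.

dagotuv

The alternation tracks the final sound of the stem — -oso when the stem ends in a voiceless consonant (*germunop*, *bik*); -bo when the stem ends in a voiced consonant (*akurfad*, *udev*, *pabeb*); -tuv when the stem ends in a vowel (*jadamo*, *udefe*, *ovi*).
*dago* — final sound /o/ (a vowel) → -tuv → *dagotuv*.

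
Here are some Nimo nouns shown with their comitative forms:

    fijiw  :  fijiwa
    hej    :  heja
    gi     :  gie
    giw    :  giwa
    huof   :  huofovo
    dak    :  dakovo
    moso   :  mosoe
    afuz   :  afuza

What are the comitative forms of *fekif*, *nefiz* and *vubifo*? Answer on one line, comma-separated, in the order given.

The suffix is conditioned by the final sound: -ovo when the stem ends in a voiceless consonant (*huof*, *dak*); -a when the stem ends in a voiced consonant (*fijiw*, *hej*, *giw*, *afuz*); -e when the stem ends in a vowel (*gi*, *moso*).
*fekif*: final sound = /f/, a voiceless consonant → -ovo → *fekifovo*.
*nefiz*: final sound = /z/, a voiced consonant → -a → *nefiza*.
The final sound of *vubifo* is /o/, which is a vowel, so the suffix is -e, giving *vubifoe*.

fekifovo, nefiza, vubifoe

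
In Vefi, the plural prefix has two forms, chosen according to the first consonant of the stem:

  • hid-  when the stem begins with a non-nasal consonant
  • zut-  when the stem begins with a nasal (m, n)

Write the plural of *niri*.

zutniri

The first consonant of *niri* is /n/, which is a nasal, so the prefix is zut-, giving *zutniri*.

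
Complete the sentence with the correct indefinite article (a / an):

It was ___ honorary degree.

an

The indefinite article is chosen by the initial *sound* of the following word, not its spelling.
*honorary* begins with the sound /ɒ/ (silent h) — a vowel sound.
So the article is *an*: It was an honorary degree.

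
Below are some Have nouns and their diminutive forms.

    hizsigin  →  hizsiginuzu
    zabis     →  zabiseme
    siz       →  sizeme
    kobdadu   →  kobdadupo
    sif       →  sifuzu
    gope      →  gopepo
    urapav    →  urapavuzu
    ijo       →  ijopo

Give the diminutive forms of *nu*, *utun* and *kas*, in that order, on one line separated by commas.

nupo, utunuzu, kaseme

Looking at the final sound of each stem: -eme when the stem ends in a sibilant (*zabis*, *siz*); -uzu when the stem ends in a non-sibilant consonant (*hizsigin*, *sif*, *urapav*); -po when the stem ends in a vowel (*kobdadu*, *gope*, *ijo*).
*nu* — final sound /u/ (a vowel) → -po → *nupo*.
*utun* — final sound /n/ (a non-sibilant consonant) → -uzu → *utunuzu*.
The final sound of *kas* is /s/, which is a sibilant, so the suffix is -eme, giving *kaseme*.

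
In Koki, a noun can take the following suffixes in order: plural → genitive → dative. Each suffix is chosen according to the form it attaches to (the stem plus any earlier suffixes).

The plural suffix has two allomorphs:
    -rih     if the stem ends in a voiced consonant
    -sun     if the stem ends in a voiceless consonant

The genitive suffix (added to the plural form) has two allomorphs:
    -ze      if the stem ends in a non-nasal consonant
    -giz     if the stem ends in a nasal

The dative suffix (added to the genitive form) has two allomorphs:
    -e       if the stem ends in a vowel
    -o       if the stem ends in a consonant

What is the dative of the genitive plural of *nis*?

nissungizo

*nis* — final consonant /s/ (voiceless) → -sun → *nissun*.
The plural form *nissun*: final consonant = /n/, a nasal → -giz → *nissungiz*.
The genitive form *nissungiz* — final sound /z/ (a consonant) → -o → *nissungizo*.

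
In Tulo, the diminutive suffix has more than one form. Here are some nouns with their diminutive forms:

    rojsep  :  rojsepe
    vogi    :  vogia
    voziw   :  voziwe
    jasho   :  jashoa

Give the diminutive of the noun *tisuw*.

The alternation tracks the final sound of the stem — -e when the stem ends in a consonant (*rojsep*, *voziw*); -a when the stem ends in a vowel (*vogi*, *jasho*).
*tisuw* — final sound /w/ (a consonant) → -e → *tisuwe*.

tisuwe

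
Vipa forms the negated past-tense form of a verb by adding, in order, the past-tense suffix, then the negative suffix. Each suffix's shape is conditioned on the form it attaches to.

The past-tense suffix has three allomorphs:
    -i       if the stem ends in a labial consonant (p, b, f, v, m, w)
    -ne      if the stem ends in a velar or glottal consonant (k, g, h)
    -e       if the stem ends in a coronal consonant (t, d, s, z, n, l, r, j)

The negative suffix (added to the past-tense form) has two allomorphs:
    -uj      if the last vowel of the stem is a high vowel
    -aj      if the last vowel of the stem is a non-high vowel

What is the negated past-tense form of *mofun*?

Since the final consonant of *mofun* is /n/ (coronal), it takes -e, giving *mofune*.
The past-tense form *mofune* — last vowel /e/ (a non-high vowel) → -aj → *mofuneaj*.

mofuneaj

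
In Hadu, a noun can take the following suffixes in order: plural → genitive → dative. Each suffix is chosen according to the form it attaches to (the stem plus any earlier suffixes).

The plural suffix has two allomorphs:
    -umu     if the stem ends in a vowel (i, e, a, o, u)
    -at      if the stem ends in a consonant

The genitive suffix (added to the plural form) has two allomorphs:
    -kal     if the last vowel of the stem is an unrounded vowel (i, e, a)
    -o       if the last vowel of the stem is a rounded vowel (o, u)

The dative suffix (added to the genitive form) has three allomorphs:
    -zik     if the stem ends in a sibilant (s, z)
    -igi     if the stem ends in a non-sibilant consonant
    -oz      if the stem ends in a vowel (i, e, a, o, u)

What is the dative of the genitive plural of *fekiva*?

fekivaumuooz

Since the final sound of *fekiva* is /a/ (a vowel), it takes -umu, giving *fekivaumu*.
The last vowel of the plural form *fekivaumu* is /u/, which is a rounded vowel, so the genitive suffix is -o, giving *fekivaumuo*.
The final sound of the genitive form *fekivaumuo* is /o/, which is a vowel, so the dative suffix is -oz, giving *fekivaumuooz*.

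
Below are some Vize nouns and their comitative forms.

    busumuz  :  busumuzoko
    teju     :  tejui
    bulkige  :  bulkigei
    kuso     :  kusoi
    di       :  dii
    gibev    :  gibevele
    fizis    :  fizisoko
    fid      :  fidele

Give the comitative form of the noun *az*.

The suffix is conditioned by the final sound: -oko when the stem ends in a sibilant (*busumuz*, *fizis*); -ele when the stem ends in a non-sibilant consonant (*gibev*, *fid*); -i when the stem ends in a vowel (*teju*, *bulkige*, *kuso*, *di*).
*az* — final sound /z/ (a sibilant) → -oko → *azoko*.

azoko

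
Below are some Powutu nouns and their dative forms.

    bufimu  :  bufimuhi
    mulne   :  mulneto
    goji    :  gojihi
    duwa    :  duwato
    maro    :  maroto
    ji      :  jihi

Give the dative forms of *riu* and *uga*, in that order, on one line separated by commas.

The suffix is conditioned by the last vowel: -hi when the last vowel of the stem is a high vowel (*bufimu*, *goji*, *ji*); -to when the last vowel of the stem is a non-high vowel (*mulne*, *duwa*, *maro*).
*riu* — last vowel /u/ (a high vowel) → -hi → *riuhi*.
*uga*: last vowel = /a/, a non-high vowel → -to → *ugato*.

riuhi, ugato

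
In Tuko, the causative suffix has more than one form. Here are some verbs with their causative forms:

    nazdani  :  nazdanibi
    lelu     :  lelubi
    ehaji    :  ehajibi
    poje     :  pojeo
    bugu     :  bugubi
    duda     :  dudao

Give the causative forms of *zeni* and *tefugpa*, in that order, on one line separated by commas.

The alternation tracks the last vowel of the stem — -bi when the last vowel of the stem is a high vowel (*nazdani*, *lelu*, *ehaji*, *bugu*); -o when the last vowel of the stem is a non-high vowel (*poje*, *duda*).
Since the last vowel of *zeni* is /i/ (a high vowel), it takes -bi, giving *zenibi*.
Since the last vowel of *tefugpa* is /a/ (a non-high vowel), it takes -o, giving *tefugpao*.

zenibi, tefugpao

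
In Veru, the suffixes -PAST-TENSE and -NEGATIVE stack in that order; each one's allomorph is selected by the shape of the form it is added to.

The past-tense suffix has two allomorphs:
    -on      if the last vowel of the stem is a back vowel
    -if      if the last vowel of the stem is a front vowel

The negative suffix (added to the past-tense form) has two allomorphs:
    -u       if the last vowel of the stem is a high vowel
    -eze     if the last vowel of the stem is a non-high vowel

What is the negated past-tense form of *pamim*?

*pamim*: last vowel = /i/, a front vowel → -if → *pamimif*.
The past-tense form *pamimif*: last vowel = /i/, a high vowel → -u → *pamimifu*.

pamimifu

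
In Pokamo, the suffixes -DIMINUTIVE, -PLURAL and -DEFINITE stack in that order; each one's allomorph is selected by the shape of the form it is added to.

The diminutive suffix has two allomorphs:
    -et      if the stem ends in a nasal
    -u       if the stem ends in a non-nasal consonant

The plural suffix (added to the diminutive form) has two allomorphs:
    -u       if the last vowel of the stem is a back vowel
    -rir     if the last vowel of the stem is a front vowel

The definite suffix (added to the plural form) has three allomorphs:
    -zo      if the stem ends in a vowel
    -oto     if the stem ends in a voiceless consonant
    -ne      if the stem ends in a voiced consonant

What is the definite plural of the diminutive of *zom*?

Since the final consonant of *zom* is /m/ (a nasal), it takes -et, giving *zomet*.
The diminutive form *zomet*: last vowel = /e/, a front vowel → -rir → *zometrir*.
The final sound of the plural form *zometrir* is /r/, which is a voiced consonant, so the definite suffix is -ne, giving *zometrirne*.

zometrirne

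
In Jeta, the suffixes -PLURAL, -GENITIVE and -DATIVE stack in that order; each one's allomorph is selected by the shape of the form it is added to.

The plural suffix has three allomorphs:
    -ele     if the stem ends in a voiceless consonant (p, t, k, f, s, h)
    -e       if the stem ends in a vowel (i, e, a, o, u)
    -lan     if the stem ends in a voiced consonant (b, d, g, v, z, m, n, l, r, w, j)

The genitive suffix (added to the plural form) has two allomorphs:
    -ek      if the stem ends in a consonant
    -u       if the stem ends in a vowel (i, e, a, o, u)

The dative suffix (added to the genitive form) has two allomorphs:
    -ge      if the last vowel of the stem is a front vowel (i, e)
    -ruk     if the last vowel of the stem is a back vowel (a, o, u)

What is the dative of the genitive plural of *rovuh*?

rovuheleuruk

Since the final sound of *rovuh* is /h/ (a voiceless consonant), it takes -ele, giving *rovuhele*.
The final sound of the plural form *rovuhele* is /e/, which is a vowel, so the genitive suffix is -u, giving *rovuheleu*.
The last vowel of the genitive form *rovuheleu* is /u/, which is a back vowel, so the dative suffix is -ruk, giving *rovuheleuruk*.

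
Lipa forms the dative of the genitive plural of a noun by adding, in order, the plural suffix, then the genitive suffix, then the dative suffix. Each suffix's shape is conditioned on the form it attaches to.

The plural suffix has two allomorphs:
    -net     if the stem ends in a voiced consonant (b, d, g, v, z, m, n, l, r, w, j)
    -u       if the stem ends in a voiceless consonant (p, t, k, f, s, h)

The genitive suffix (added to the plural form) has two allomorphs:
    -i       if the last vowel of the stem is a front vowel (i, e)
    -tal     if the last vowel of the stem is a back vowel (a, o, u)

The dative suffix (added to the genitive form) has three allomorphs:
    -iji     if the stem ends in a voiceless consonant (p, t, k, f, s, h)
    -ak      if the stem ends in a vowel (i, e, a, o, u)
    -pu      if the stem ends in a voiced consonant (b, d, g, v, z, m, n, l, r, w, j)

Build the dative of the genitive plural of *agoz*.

agoznetiak

Since the final consonant of *agoz* is /z/ (voiced), it takes -net, giving *agoznet*.
The plural form *agoznet*: last vowel = /e/, a front vowel → -i → *agozneti*.
The genitive form *agozneti* — final sound /i/ (a vowel) → -ak → *agoznetiak*.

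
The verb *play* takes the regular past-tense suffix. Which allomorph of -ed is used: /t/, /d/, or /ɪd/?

The stem *play* ends in a voiced sound other than /d/.
The -ed suffix is realized as /ɪd/ after /t, d/; as /t/ after other voiceless consonants; and as /d/ after other voiced sounds.
So -ed on *play* is pronounced /d/.

/d/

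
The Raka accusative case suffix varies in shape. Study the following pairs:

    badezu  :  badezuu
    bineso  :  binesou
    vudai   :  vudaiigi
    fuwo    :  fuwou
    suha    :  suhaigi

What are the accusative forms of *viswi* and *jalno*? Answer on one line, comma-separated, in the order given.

Looking at the last vowel of each stem: -u when the last vowel of the stem is a rounded vowel (*badezu*, *bineso*, *fuwo*); -igi when the last vowel of the stem is an unrounded vowel (*vudai*, *suha*).
Since the last vowel of *viswi* is /i/ (an unrounded vowel), it takes -igi, giving *viswiigi*.
Since the last vowel of *jalno* is /o/ (a rounded vowel), it takes -u, giving *jalnou*.

viswiigi, jalnou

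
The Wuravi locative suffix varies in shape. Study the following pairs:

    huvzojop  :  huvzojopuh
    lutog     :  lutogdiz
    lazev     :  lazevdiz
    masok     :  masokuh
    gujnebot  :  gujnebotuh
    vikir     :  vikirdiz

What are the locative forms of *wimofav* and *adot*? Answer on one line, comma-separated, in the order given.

wimofavdiz, adotuh

The pattern is voicing of the final consonant: -uh when the stem ends in a voiceless consonant (*huvzojop*, *masok*, *gujnebot*); -diz when the stem ends in a voiced consonant (*lutog*, *lazev*, *vikir*).
*wimofav* — final consonant /v/ (voiced) → -diz → *wimofavdiz*.
The final consonant of *adot* is /t/, which is voiceless, so the suffix is -uh, giving *adotuh*.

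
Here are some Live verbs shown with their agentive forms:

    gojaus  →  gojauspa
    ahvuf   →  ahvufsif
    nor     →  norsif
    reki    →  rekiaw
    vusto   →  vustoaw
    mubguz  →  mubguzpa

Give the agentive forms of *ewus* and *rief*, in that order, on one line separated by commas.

The alternation tracks the final sound of the stem — -pa when the stem ends in a sibilant (*gojaus*, *mubguz*); -sif when the stem ends in a non-sibilant consonant (*ahvuf*, *nor*); -aw when the stem ends in a vowel (*reki*, *vusto*).
*ewus* — final sound /s/ (a sibilant) → -pa → *ewuspa*.
The final sound of *rief* is /f/, which is a non-sibilant consonant, so the suffix is -sif, giving *riefsif*.

ewuspa, riefsif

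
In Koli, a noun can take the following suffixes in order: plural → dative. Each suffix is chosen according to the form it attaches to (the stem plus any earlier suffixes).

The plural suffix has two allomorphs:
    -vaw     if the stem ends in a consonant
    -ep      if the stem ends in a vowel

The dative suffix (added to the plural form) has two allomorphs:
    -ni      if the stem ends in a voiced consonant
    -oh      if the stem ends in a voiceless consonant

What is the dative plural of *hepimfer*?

hepimfervawni

Since the final sound of *hepimfer* is /r/ (a consonant), it takes -vaw, giving *hepimfervaw*.
The plural form *hepimfervaw*: final consonant = /w/, voiced → -ni → *hepimfervawni*.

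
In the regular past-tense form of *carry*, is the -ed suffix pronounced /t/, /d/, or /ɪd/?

/d/

The stem *carry* ends in a voiced sound other than /d/.
The -ed suffix is realized as /ɪd/ after /t, d/; as /t/ after other voiceless consonants; and as /d/ after other voiced sounds.
So -ed on *carry* is pronounced /d/.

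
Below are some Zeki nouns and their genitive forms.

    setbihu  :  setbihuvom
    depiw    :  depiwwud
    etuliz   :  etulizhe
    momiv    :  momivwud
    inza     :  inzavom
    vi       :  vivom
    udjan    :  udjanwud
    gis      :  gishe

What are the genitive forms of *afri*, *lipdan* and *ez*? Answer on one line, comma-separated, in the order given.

The pattern is sibilance of the final sound: -he when the stem ends in a sibilant (*etuliz*, *gis*); -wud when the stem ends in a non-sibilant consonant (*depiw*, *momiv*, *udjan*); -vom when the stem ends in a vowel (*setbihu*, *inza*, *vi*).
*afri* — final sound /i/ (a vowel) → -vom → *afrivom*.
Since the final sound of *lipdan* is /n/ (a non-sibilant consonant), it takes -wud, giving *lipdanwud*.
The final sound of *ez* is /z/, which is a sibilant, so the suffix is -he, giving *ezhe*.

afrivom, lipdanwud, ezhe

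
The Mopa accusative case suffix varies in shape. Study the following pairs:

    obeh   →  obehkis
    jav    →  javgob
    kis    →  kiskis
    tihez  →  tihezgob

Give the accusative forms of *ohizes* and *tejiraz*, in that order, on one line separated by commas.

ohizeskis, tejirazgob

The alternation tracks the final consonant of the stem — -kis when the stem ends in a voiceless consonant (*obeh*, *kis*); -gob when the stem ends in a voiced consonant (*jav*, *tihez*).
Since the final consonant of *ohizes* is /s/ (voiceless), it takes -kis, giving *ohizeskis*.
The final consonant of *tejiraz* is /z/, which is voiced, so the suffix is -gob, giving *tejirazgob*.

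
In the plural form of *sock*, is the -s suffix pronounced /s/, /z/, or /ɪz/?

/s/

The stem *sock* ends in a voiceless non-sibilant consonant.
The plural suffix surfaces as /ɪz/ after sibilants, /s/ after other voiceless consonants, and /z/ after other voiced sounds.
So the plural -s on *sock* is pronounced /s/.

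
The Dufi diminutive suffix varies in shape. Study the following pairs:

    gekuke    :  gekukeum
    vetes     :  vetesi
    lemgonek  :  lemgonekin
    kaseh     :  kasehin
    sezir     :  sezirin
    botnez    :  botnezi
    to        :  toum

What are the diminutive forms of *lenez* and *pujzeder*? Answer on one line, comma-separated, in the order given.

The alternation tracks the final sound of the stem — -i when the stem ends in a sibilant (*vetes*, *botnez*); -in when the stem ends in a non-sibilant consonant (*lemgonek*, *kaseh*, *sezir*); -um when the stem ends in a vowel (*gekuke*, *to*).
Since the final sound of *lenez* is /z/ (a sibilant), it takes -i, giving *lenezi*.
*pujzeder*: final sound = /r/, a non-sibilant consonant → -in → *pujzederin*.

lenezi, pujzederin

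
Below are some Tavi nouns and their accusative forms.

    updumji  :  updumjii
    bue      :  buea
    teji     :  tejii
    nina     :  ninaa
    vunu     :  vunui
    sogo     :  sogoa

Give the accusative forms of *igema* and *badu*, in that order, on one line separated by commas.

igemaa, badui

The suffix is conditioned by the last vowel: -i when the last vowel of the stem is a high vowel (*updumji*, *teji*, *vunu*); -a when the last vowel of the stem is a non-high vowel (*bue*, *nina*, *sogo*).
The last vowel of *igema* is /a/, which is a non-high vowel, so the suffix is -a, giving *igemaa*.
The last vowel of *badu* is /u/, which is a high vowel, so the suffix is -i, giving *badui*.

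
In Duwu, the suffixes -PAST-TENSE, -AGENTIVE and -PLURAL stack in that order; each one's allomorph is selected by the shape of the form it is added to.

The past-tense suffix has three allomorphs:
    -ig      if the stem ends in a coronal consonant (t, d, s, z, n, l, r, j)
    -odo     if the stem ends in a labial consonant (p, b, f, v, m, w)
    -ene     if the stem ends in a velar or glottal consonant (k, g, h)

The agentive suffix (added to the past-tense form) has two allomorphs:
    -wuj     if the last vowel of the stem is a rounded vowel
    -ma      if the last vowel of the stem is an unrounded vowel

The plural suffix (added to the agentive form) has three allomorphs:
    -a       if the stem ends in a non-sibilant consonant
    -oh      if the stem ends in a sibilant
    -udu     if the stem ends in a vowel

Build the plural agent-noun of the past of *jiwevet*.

jiwevetigmaudu

*jiwevet* — final consonant /t/ (coronal) → -ig → *jiwevetig*.
Since the last vowel of the past-tense form *jiwevetig* is /i/ (an unrounded vowel), it takes -ma, giving *jiwevetigma*.
The final sound of the agentive form *jiwevetigma* is /a/, which is a vowel, so the plural suffix is -udu, giving *jiwevetigmaudu*.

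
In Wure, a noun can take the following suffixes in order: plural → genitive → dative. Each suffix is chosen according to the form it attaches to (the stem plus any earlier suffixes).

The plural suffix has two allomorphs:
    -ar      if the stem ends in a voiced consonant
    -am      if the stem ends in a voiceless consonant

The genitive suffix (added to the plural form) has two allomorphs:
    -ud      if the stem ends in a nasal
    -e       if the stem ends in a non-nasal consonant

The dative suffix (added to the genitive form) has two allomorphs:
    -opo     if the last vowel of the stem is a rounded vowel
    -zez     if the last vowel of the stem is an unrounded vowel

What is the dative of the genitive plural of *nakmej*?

nakmejarezez

*nakmej*: final consonant = /j/, voiced → -ar → *nakmejar*.
The plural form *nakmejar* — final consonant /r/ (non-nasal) → -e → *nakmejare*.
The last vowel of the genitive form *nakmejare* is /e/, which is an unrounded vowel, so the dative suffix is -zez, giving *nakmejarezez*.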